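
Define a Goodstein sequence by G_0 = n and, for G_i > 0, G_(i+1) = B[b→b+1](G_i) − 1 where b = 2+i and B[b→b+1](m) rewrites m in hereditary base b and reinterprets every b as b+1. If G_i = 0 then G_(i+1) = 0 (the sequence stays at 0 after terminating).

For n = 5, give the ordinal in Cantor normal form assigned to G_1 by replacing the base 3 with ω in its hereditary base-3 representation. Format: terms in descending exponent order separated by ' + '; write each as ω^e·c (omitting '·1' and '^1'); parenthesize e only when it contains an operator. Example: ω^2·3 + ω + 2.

ω^ω

step 0: 5 = 2^2 + 1; sub 3 for 2: 3^3 + 1; = 28; G_1 = 28−1 = 27
step 1: 27 = 3^3; sub 4 for 3: 4^4; = 256; G_2 = 256−1 = 255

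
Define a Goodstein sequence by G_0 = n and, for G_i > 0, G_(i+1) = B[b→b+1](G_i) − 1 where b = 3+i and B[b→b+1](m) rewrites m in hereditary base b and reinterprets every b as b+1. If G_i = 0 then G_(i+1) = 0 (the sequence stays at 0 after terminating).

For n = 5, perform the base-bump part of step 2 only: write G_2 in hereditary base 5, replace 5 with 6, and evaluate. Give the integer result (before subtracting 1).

base 3: 5 = 3 + 2; at 4: 4 + 2 = 6; next = 5
base 4: 5 = 4 + 1; at 5: 5 + 1 = 6; next = 5
base 5: 5 = 5; at 6: 6 = 6; next = 5

6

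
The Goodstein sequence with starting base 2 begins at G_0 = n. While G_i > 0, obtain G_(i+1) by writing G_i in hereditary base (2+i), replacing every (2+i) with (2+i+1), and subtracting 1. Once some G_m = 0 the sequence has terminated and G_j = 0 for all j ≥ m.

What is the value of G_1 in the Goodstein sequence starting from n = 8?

80

G_0=8  [base 2] 2^(2 + 1)  →[2↦3]→  3^(3 + 1) = 81  −1 ⇒ G_1=80
G_1=80  [base 3] 2·3^3 + 2·3^2 + 2·3 + 2  →[3↦4]→  2·4^4 + 2·4^2 + 2·4 + 2 = 554  −1 ⇒ G_2=553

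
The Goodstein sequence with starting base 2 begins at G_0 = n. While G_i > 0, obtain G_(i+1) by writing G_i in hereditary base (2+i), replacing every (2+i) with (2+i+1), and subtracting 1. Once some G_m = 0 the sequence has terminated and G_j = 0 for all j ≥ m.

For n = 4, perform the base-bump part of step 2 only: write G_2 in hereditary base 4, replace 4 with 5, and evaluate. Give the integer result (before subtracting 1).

61

base 2: 4 = 2^2; at 3: 3^3 = 27; next = 26
base 3: 26 = 2·3^2 + 2·3 + 2; at 4: 2·4^2 + 2·4 + 2 = 42; next = 41
base 4: 41 = 2·4^2 + 2·4 + 1; at 5: 2·5^2 + 2·5 + 1 = 61; next = 60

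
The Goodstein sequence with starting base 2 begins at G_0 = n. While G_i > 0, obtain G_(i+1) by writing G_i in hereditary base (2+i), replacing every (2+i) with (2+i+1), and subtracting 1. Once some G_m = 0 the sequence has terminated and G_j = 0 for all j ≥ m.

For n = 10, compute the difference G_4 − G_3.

i=0: 10 = 2^(2 + 1) + 2 (b=2); 2→3: 3^(3 + 1) + 3 = 84; 84−1 = 83
i=1: 83 = 3^(3 + 1) + 2 (b=3); 3→4: 4^(4 + 1) + 2 = 1026; 1026−1 = 1025
i=2: 1025 = 4^(4 + 1) + 1 (b=4); 4→5: 5^(5 + 1) + 1 = 15626; 15626−1 = 15625
i=3: 15625 = 5^(5 + 1) (b=5); 5→6: 6^(6 + 1) = 279936; 279936−1 = 279935

264310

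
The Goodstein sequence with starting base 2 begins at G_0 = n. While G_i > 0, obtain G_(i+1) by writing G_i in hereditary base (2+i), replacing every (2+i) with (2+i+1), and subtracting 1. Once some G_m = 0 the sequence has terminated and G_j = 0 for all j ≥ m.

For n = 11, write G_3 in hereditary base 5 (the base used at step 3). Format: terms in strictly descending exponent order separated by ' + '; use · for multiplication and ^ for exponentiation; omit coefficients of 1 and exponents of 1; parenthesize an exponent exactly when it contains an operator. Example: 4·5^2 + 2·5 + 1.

(0) 11|_2 = 2^(2 + 1) + 2 + 1 ↦ 3^(3 + 1) + 3 + 1|_3 = 85 ⇒ 84
(1) 84|_3 = 3^(3 + 1) + 3 ↦ 4^(4 + 1) + 4|_4 = 1028 ⇒ 1027
(2) 1027|_4 = 4^(4 + 1) + 3 ↦ 5^(5 + 1) + 3|_5 = 15628 ⇒ 15627
(3) 15627|_5 = 5^(5 + 1) + 2 ↦ 6^(6 + 1) + 2|_6 = 279938 ⇒ 279937

5^(5 + 1) + 2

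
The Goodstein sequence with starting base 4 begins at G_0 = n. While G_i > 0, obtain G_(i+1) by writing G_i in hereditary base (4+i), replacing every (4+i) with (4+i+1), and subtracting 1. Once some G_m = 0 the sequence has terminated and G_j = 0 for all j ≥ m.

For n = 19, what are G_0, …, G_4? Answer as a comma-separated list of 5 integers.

G_0=19  [base 4] 4^2 + 3  →[4↦5]→  5^2 + 3 = 28  −1 ⇒ G_1=27
G_1=27  [base 5] 5^2 + 2  →[5↦6]→  6^2 + 2 = 38  −1 ⇒ G_2=37
G_2=37  [base 6] 6^2 + 1  →[6↦7]→  7^2 + 1 = 50  −1 ⇒ G_3=49
G_3=49  [base 7] 7^2  →[7↦8]→  8^2 = 64  −1 ⇒ G_4=63

19, 27, 37, 49, 63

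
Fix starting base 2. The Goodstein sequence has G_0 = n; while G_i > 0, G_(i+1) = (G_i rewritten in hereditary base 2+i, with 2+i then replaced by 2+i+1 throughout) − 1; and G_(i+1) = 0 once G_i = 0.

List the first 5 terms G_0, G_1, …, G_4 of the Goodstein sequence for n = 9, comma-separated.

9, 81, 1023, 9842, 140743

i=0: 9 = 2^(2 + 1) + 1 (b=2); 2→3: 3^(3 + 1) + 1 = 82; 82−1 = 81
i=1: 81 = 3^(3 + 1) (b=3); 3→4: 4^(4 + 1) = 1024; 1024−1 = 1023
i=2: 1023 = 3·4^4 + 3·4^3 + 3·4^2 + 3·4 + 3 (b=4); 4→5: 3·5^5 + 3·5^3 + 3·5^2 + 3·5 + 3 = 9843; 9843−1 = 9842
i=3: 9842 = 3·5^5 + 3·5^3 + 3·5^2 + 3·5 + 2 (b=5); 5→6: 3·6^6 + 3·6^3 + 3·6^2 + 3·6 + 2 = 140744; 140744−1 = 140743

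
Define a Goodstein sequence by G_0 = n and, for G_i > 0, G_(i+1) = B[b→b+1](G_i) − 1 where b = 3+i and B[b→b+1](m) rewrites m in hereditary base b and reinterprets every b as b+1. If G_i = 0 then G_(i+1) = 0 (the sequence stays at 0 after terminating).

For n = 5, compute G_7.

1

step 0: 5 = 3 + 2; sub 4 for 3: 4 + 2; = 6; G_1 = 6−1 = 5
step 1: 5 = 4 + 1; sub 5 for 4: 5 + 1; = 6; G_2 = 6−1 = 5
step 2: 5 = 5; sub 6 for 5: 6; = 6; G_3 = 6−1 = 5
step 3: 5 = 5; sub 7 for 6: 5; = 5; G_4 = 5−1 = 4
step 4: 4 = 4; sub 8 for 7: 4; = 4; G_5 = 4−1 = 3
step 5: 3 = 3; sub 9 for 8: 3; = 3; G_6 = 3−1 = 2
step 6: 2 = 2; sub 10 for 9: 2; = 2; G_7 = 2−1 = 1
step 7: 1 = 1; sub 11 for 10: 1; = 1; G_8 = 1−1 = 0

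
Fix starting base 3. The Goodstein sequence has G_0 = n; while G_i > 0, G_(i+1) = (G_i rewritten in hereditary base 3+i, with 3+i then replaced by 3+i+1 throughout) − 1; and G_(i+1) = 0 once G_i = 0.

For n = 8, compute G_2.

10

8 —HB3→ 2·3 + 2 —bump→ 2·4 + 2 = 10 —(−1)→ 9
9 —HB4→ 2·4 + 1 —bump→ 2·5 + 1 = 11 —(−1)→ 10
10 —HB5→ 2·5 —bump→ 2·6 = 12 —(−1)→ 11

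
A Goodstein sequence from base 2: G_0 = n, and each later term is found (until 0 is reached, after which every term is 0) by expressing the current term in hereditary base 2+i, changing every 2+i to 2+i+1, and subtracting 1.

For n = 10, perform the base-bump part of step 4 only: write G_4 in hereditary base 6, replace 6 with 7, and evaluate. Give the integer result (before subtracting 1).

step 0: 10 = 2^(2 + 1) + 2; sub 3 for 2: 3^(3 + 1) + 3; = 84; G_1 = 84−1 = 83
step 1: 83 = 3^(3 + 1) + 2; sub 4 for 3: 4^(4 + 1) + 2; = 1026; G_2 = 1026−1 = 1025
step 2: 1025 = 4^(4 + 1) + 1; sub 5 for 4: 5^(5 + 1) + 1; = 15626; G_3 = 15626−1 = 15625
step 3: 15625 = 5^(5 + 1); sub 6 for 5: 6^(6 + 1); = 279936; G_4 = 279936−1 = 279935
step 4: 279935 = 5·6^6 + 5·6^5 + 5·6^4 + 5·6^3 + 5·6^2 + 5·6 + 5; sub 7 for 6: 5·7^7 + 5·7^5 + 5·7^4 + 5·7^3 + 5·7^2 + 5·7 + 5; = 4215755; G_5 = 4215755−1 = 4215754

4215755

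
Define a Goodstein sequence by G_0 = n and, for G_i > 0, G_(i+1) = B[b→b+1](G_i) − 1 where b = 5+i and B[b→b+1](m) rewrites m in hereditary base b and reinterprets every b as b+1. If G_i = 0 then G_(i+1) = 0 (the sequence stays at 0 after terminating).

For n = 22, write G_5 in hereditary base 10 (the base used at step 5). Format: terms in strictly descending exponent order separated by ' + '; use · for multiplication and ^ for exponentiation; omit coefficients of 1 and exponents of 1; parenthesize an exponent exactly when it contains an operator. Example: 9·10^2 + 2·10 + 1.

G_0=22  [base 5] 4·5 + 2  →[5↦6]→  4·6 + 2 = 26  −1 ⇒ G_1=25
G_1=25  [base 6] 4·6 + 1  →[6↦7]→  4·7 + 1 = 29  −1 ⇒ G_2=28
G_2=28  [base 7] 4·7  →[7↦8]→  4·8 = 32  −1 ⇒ G_3=31
G_3=31  [base 8] 3·8 + 7  →[8↦9]→  3·9 + 7 = 34  −1 ⇒ G_4=33
G_4=33  [base 9] 3·9 + 6  →[9↦10]→  3·10 + 6 = 36  −1 ⇒ G_5=35
G_5=35  [base 10] 3·10 + 5  →[10↦11]→  3·11 + 5 = 38  −1 ⇒ G_6=37

3·10 + 5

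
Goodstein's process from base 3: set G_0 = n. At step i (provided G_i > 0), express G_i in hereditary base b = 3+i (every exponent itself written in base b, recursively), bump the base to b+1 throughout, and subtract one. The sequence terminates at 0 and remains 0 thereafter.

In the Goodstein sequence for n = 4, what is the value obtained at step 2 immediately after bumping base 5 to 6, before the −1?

4

[0] 4 ≡ 3 + 1 (base 3). Lift 4: 5. −1: 4.
[1] 4 ≡ 4 (base 4). Lift 5: 5. −1: 4.
[2] 4 ≡ 4 (base 5). Lift 6: 4. −1: 3.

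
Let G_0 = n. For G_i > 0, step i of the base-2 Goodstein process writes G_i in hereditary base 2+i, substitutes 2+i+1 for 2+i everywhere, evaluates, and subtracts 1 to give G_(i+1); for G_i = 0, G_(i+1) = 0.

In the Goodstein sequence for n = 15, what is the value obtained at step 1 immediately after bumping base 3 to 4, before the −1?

1284

step 0: 15 = 2^(2 + 1) + 2^2 + 2 + 1; sub 3 for 2: 3^(3 + 1) + 3^3 + 3 + 1; = 112; G_1 = 112−1 = 111
step 1: 111 = 3^(3 + 1) + 3^3 + 3; sub 4 for 3: 4^(4 + 1) + 4^4 + 4; = 1284; G_2 = 1284−1 = 1283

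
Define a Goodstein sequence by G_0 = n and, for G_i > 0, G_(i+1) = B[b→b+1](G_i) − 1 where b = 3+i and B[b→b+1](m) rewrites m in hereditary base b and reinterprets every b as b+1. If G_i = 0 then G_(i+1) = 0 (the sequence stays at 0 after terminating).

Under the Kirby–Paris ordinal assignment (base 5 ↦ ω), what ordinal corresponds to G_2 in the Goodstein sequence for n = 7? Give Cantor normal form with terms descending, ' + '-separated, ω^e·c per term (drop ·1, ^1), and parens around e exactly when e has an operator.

ω + 4

base 3: 7 = 2·3 + 1; at 4: 2·4 + 1 = 9; next = 8
base 4: 8 = 2·4; at 5: 2·5 = 10; next = 9
base 5: 9 = 5 + 4; at 6: 6 + 4 = 10; next = 9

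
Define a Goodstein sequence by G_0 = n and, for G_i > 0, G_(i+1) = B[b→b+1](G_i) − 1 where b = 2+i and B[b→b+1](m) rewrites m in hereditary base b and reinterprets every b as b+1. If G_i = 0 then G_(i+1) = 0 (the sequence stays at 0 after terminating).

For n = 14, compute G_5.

5862840

base 2: 14 = 2^(2 + 1) + 2^2 + 2; at 3: 3^(3 + 1) + 3^3 + 3 = 111; next = 110
base 3: 110 = 3^(3 + 1) + 3^3 + 2; at 4: 4^(4 + 1) + 4^4 + 2 = 1282; next = 1281
base 4: 1281 = 4^(4 + 1) + 4^4 + 1; at 5: 5^(5 + 1) + 5^5 + 1 = 18751; next = 18750
base 5: 18750 = 5^(5 + 1) + 5^5; at 6: 6^(6 + 1) + 6^6 = 326592; next = 326591
base 6: 326591 = 6^(6 + 1) + 5·6^5 + 5·6^4 + 5·6^3 + 5·6^2 + 5·6 + 5; at 7: 7^(7 + 1) + 5·7^5 + 5·7^4 + 5·7^3 + 5·7^2 + 5·7 + 5 = 5862841; next = 5862840
base 7: 5862840 = 7^(7 + 1) + 5·7^5 + 5·7^4 + 5·7^3 + 5·7^2 + 5·7 + 4; at 8: 8^(8 + 1) + 5·8^5 + 5·8^4 + 5·8^3 + 5·8^2 + 5·8 + 4 = 134404972; next = 134404971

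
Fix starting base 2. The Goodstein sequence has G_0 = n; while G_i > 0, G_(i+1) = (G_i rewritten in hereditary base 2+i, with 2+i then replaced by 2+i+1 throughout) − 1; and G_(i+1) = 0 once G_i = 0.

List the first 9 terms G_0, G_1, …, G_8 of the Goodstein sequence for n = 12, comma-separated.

i=0: 12 = 2^(2 + 1) + 2^2 (b=2); 2→3: 3^(3 + 1) + 3^3 = 108; 108−1 = 107
i=1: 107 = 3^(3 + 1) + 2·3^2 + 2·3 + 2 (b=3); 3→4: 4^(4 + 1) + 2·4^2 + 2·4 + 2 = 1066; 1066−1 = 1065
i=2: 1065 = 4^(4 + 1) + 2·4^2 + 2·4 + 1 (b=4); 4→5: 5^(5 + 1) + 2·5^2 + 2·5 + 1 = 15686; 15686−1 = 15685
i=3: 15685 = 5^(5 + 1) + 2·5^2 + 2·5 (b=5); 5→6: 6^(6 + 1) + 2·6^2 + 2·6 = 280020; 280020−1 = 280019
i=4: 280019 = 6^(6 + 1) + 2·6^2 + 6 + 5 (b=6); 6→7: 7^(7 + 1) + 2·7^2 + 7 + 5 = 5764911; 5764911−1 = 5764910
i=5: 5764910 = 7^(7 + 1) + 2·7^2 + 7 + 4 (b=7); 7→8: 8^(8 + 1) + 2·8^2 + 8 + 4 = 134217868; 134217868−1 = 134217867
i=6: 134217867 = 8^(8 + 1) + 2·8^2 + 8 + 3 (b=8); 8→9: 9^(9 + 1) + 2·9^2 + 9 + 3 = 3486784575; 3486784575−1 = 3486784574
i=7: 3486784574 = 9^(9 + 1) + 2·9^2 + 9 + 2 (b=9); 9→10: 10^(10 + 1) + 2·10^2 + 10 + 2 = 100000000212; 100000000212−1 = 100000000211

12, 107, 1065, 15685, 280019, 5764910, 134217867, 3486784574, 100000000211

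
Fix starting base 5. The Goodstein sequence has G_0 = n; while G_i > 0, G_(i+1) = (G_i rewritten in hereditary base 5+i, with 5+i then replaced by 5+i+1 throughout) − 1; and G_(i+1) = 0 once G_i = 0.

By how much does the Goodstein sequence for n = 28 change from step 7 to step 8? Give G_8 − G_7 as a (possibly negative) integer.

7

(0) 28|_5 = 5^2 + 3 ↦ 6^2 + 3|_6 = 39 ⇒ 38
(1) 38|_6 = 6^2 + 2 ↦ 7^2 + 2|_7 = 51 ⇒ 50
(2) 50|_7 = 7^2 + 1 ↦ 8^2 + 1|_8 = 65 ⇒ 64
(3) 64|_8 = 8^2 ↦ 9^2|_9 = 81 ⇒ 80
(4) 80|_9 = 8·9 + 8 ↦ 8·10 + 8|_10 = 88 ⇒ 87
(5) 87|_10 = 8·10 + 7 ↦ 8·11 + 7|_11 = 95 ⇒ 94
(6) 94|_11 = 8·11 + 6 ↦ 8·12 + 6|_12 = 102 ⇒ 101
(7) 101|_12 = 8·12 + 5 ↦ 8·13 + 5|_13 = 109 ⇒ 108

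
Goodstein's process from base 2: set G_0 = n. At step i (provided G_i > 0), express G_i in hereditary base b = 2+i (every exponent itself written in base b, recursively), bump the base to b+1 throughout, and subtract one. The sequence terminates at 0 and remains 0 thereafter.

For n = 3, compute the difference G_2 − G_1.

base 2: 3 = 2 + 1; at 3: 3 + 1 = 4; next = 3
base 3: 3 = 3; at 4: 4 = 4; next = 3

0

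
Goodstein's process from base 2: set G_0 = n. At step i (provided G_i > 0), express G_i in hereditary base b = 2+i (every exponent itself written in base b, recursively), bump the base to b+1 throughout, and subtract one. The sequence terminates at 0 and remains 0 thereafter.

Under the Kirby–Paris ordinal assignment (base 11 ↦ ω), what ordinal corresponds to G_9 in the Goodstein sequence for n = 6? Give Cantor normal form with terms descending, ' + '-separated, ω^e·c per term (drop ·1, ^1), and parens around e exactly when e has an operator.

base 2: 6 = 2^2 + 2; at 3: 3^3 + 3 = 30; next = 29
base 3: 29 = 3^3 + 2; at 4: 4^4 + 2 = 258; next = 257
base 4: 257 = 4^4 + 1; at 5: 5^5 + 1 = 3126; next = 3125
base 5: 3125 = 5^5; at 6: 6^6 = 46656; next = 46655
base 6: 46655 = 5·6^5 + 5·6^4 + 5·6^3 + 5·6^2 + 5·6 + 5; at 7: 5·7^5 + 5·7^4 + 5·7^3 + 5·7^2 + 5·7 + 5 = 98040; next = 98039
base 7: 98039 = 5·7^5 + 5·7^4 + 5·7^3 + 5·7^2 + 5·7 + 4; at 8: 5·8^5 + 5·8^4 + 5·8^3 + 5·8^2 + 5·8 + 4 = 187244; next = 187243
base 8: 187243 = 5·8^5 + 5·8^4 + 5·8^3 + 5·8^2 + 5·8 + 3; at 9: 5·9^5 + 5·9^4 + 5·9^3 + 5·9^2 + 5·9 + 3 = 332148; next = 332147
base 9: 332147 = 5·9^5 + 5·9^4 + 5·9^3 + 5·9^2 + 5·9 + 2; at 10: 5·10^5 + 5·10^4 + 5·10^3 + 5·10^2 + 5·10 + 2 = 555552; next = 555551
base 10: 555551 = 5·10^5 + 5·10^4 + 5·10^3 + 5·10^2 + 5·10 + 1; at 11: 5·11^5 + 5·11^4 + 5·11^3 + 5·11^2 + 5·11 + 1 = 885776; next = 885775

ω^5·5 + ω^4·5 + ω^3·5 + ω^2·5 + ω·5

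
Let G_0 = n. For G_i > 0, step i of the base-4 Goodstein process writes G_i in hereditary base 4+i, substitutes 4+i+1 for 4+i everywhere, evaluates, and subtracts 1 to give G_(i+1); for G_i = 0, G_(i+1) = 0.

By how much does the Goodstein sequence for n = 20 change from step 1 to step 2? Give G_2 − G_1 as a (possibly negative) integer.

10

G_0 = 20. HB_4(20) = 4^2 + 4. Bump = 30. G_1 = 29.
G_1 = 29. HB_5(29) = 5^2 + 4. Bump = 40. G_2 = 39.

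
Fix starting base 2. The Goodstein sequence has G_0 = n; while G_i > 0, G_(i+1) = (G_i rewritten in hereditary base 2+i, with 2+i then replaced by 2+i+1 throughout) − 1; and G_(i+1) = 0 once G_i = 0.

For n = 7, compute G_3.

7 —HB2→ 2^2 + 2 + 1 —bump→ 3^3 + 3 + 1 = 31 —(−1)→ 30
30 —HB3→ 3^3 + 3 —bump→ 4^4 + 4 = 260 —(−1)→ 259
259 —HB4→ 4^4 + 3 —bump→ 5^5 + 3 = 3128 —(−1)→ 3127
3127 —HB5→ 5^5 + 2 —bump→ 6^6 + 2 = 46658 —(−1)→ 46657

3127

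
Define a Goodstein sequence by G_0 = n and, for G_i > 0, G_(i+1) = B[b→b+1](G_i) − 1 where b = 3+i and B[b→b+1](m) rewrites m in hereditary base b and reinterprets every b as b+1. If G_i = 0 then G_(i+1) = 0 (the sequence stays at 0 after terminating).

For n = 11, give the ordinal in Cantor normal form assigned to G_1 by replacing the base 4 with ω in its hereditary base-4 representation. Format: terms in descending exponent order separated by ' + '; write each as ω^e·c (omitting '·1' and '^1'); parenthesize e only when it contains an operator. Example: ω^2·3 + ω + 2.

ω^2 + 1

i=0: 11 = 3^2 + 2 (b=3); 3→4: 4^2 + 2 = 18; 18−1 = 17
i=1: 17 = 4^2 + 1 (b=4); 4→5: 5^2 + 1 = 26; 26−1 = 25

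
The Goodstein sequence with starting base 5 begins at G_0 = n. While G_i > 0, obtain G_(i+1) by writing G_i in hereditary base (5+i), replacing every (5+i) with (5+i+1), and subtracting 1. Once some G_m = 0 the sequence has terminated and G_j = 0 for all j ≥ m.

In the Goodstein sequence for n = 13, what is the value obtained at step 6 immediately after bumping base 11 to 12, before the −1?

i=0: 13 = 2·5 + 3 (b=5); 5→6: 2·6 + 3 = 15; 15−1 = 14
i=1: 14 = 2·6 + 2 (b=6); 6→7: 2·7 + 2 = 16; 16−1 = 15
i=2: 15 = 2·7 + 1 (b=7); 7→8: 2·8 + 1 = 17; 17−1 = 16
i=3: 16 = 2·8 (b=8); 8→9: 2·9 = 18; 18−1 = 17
i=4: 17 = 9 + 8 (b=9); 9→10: 10 + 8 = 18; 18−1 = 17
i=5: 17 = 10 + 7 (b=10); 10→11: 11 + 7 = 18; 18−1 = 17
i=6: 17 = 11 + 6 (b=11); 11→12: 12 + 6 = 18; 18−1 = 17

18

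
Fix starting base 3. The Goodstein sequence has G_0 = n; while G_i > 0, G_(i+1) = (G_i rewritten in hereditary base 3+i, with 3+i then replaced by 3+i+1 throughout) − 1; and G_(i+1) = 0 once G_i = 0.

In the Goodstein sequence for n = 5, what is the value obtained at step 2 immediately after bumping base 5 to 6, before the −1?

G_0 = 5. HB_3(5) = 3 + 2. Bump = 6. G_1 = 5.
G_1 = 5. HB_4(5) = 4 + 1. Bump = 6. G_2 = 5.
G_2 = 5. HB_5(5) = 5. Bump = 6. G_3 = 5.

6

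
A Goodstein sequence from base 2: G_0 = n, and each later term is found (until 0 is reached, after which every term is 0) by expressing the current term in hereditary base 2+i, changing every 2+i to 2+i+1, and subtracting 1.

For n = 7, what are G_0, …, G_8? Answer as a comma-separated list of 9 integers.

7, 30, 259, 3127, 46657, 823543, 16777215, 37665879, 77777775

[0] 7 ≡ 2^2 + 2 + 1 (base 2). Lift 3: 31. −1: 30.
[1] 30 ≡ 3^3 + 3 (base 3). Lift 4: 260. −1: 259.
[2] 259 ≡ 4^4 + 3 (base 4). Lift 5: 3128. −1: 3127.
[3] 3127 ≡ 5^5 + 2 (base 5). Lift 6: 46658. −1: 46657.
[4] 46657 ≡ 6^6 + 1 (base 6). Lift 7: 823544. −1: 823543.
[5] 823543 ≡ 7^7 (base 7). Lift 8: 16777216. −1: 16777215.
[6] 16777215 ≡ 7·8^7 + 7·8^6 + 7·8^5 + 7·8^4 + 7·8^3 + 7·8^2 + 7·8 + 7 (base 8). Lift 9: 37665880. −1: 37665879.
[7] 37665879 ≡ 7·9^7 + 7·9^6 + 7·9^5 + 7·9^4 + 7·9^3 + 7·9^2 + 7·9 + 6 (base 9). Lift 10: 77777776. −1: 77777775.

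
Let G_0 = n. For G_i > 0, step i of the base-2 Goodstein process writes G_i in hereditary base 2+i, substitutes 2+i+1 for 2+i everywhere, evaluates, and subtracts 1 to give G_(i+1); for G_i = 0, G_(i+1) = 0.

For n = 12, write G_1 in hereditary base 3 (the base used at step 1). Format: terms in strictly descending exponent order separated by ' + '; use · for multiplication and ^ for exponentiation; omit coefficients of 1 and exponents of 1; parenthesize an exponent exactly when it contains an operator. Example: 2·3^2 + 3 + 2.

(0) 12|_2 = 2^(2 + 1) + 2^2 ↦ 3^(3 + 1) + 3^3|_3 = 108 ⇒ 107
(1) 107|_3 = 3^(3 + 1) + 2·3^2 + 2·3 + 2 ↦ 4^(4 + 1) + 2·4^2 + 2·4 + 2|_4 = 1066 ⇒ 1065

3^(3 + 1) + 2·3^2 + 2·3 + 2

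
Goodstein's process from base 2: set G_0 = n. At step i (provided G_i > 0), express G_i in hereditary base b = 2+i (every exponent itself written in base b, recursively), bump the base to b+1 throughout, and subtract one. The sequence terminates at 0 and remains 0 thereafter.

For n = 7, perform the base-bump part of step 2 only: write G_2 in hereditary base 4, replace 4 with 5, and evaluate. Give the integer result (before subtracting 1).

i=0: 7 = 2^2 + 2 + 1 (b=2); 2→3: 3^3 + 3 + 1 = 31; 31−1 = 30
i=1: 30 = 3^3 + 3 (b=3); 3→4: 4^4 + 4 = 260; 260−1 = 259
i=2: 259 = 4^4 + 3 (b=4); 4→5: 5^5 + 3 = 3128; 3128−1 = 3127

3128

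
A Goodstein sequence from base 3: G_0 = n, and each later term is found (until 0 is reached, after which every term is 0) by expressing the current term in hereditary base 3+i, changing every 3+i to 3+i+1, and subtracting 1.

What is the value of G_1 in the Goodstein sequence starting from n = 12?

19

i=0: 12 = 3^2 + 3 (b=3); 3→4: 4^2 + 4 = 20; 20−1 = 19
i=1: 19 = 4^2 + 3 (b=4); 4→5: 5^2 + 3 = 28; 28−1 = 27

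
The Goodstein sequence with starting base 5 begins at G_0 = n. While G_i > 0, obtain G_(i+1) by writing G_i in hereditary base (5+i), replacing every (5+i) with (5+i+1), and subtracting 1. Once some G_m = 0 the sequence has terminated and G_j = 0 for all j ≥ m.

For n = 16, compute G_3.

step 0: 16 = 3·5 + 1; sub 6 for 5: 3·6 + 1; = 19; G_1 = 19−1 = 18
step 1: 18 = 3·6; sub 7 for 6: 3·7; = 21; G_2 = 21−1 = 20
step 2: 20 = 2·7 + 6; sub 8 for 7: 2·8 + 6; = 22; G_3 = 22−1 = 21
step 3: 21 = 2·8 + 5; sub 9 for 8: 2·9 + 5; = 23; G_4 = 23−1 = 22

21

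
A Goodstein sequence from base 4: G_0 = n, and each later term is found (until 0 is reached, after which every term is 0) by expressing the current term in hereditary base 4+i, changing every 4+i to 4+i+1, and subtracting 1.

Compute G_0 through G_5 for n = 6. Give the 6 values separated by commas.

6, 6, 6, 6, 5, 4

6 —HB4→ 4 + 2 —bump→ 5 + 2 = 7 —(−1)→ 6
6 —HB5→ 5 + 1 —bump→ 6 + 1 = 7 —(−1)→ 6
6 —HB6→ 6 —bump→ 7 = 7 —(−1)→ 6
6 —HB7→ 6 —bump→ 6 = 6 —(−1)→ 5
5 —HB8→ 5 —bump→ 5 = 5 —(−1)→ 4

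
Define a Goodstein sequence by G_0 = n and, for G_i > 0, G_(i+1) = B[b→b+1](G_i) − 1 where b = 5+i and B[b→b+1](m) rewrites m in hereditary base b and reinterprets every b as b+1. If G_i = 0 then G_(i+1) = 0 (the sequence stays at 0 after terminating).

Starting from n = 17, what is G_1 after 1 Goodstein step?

[0] 17 ≡ 3·5 + 2 (base 5). Lift 6: 20. −1: 19.
[1] 19 ≡ 3·6 + 1 (base 6). Lift 7: 22. −1: 21.

19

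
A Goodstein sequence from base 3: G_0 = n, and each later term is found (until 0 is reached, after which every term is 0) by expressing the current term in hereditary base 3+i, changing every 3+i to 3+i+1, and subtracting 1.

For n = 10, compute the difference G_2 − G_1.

8

(0) 10|_3 = 3^2 + 1 ↦ 4^2 + 1|_4 = 17 ⇒ 16
(1) 16|_4 = 4^2 ↦ 5^2|_5 = 25 ⇒ 24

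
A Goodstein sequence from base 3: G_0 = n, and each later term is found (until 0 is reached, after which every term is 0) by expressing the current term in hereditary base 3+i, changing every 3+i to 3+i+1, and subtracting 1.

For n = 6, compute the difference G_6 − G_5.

-1

i=0: 6 = 2·3 (b=3); 3→4: 2·4 = 8; 8−1 = 7
i=1: 7 = 4 + 3 (b=4); 4→5: 5 + 3 = 8; 8−1 = 7
i=2: 7 = 5 + 2 (b=5); 5→6: 6 + 2 = 8; 8−1 = 7
i=3: 7 = 6 + 1 (b=6); 6→7: 7 + 1 = 8; 8−1 = 7
i=4: 7 = 7 (b=7); 7→8: 8 = 8; 8−1 = 7
i=5: 7 = 7 (b=8); 8→9: 7 = 7; 7−1 = 6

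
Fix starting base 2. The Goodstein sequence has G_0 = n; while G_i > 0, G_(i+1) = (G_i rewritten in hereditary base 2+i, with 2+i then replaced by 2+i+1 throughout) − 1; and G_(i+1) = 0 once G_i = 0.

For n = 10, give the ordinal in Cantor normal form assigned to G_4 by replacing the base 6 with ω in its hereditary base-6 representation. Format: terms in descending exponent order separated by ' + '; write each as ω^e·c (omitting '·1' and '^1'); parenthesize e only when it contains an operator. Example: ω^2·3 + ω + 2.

G_0 = 10. HB_2(10) = 2^(2 + 1) + 2. Bump = 84. G_1 = 83.
G_1 = 83. HB_3(83) = 3^(3 + 1) + 2. Bump = 1026. G_2 = 1025.
G_2 = 1025. HB_4(1025) = 4^(4 + 1) + 1. Bump = 15626. G_3 = 15625.
G_3 = 15625. HB_5(15625) = 5^(5 + 1). Bump = 279936. G_4 = 279935.
G_4 = 279935. HB_6(279935) = 5·6^6 + 5·6^5 + 5·6^4 + 5·6^3 + 5·6^2 + 5·6 + 5. Bump = 4215755. G_5 = 4215754.

ω^ω·5 + ω^5·5 + ω^4·5 + ω^3·5 + ω^2·5 + ω·5 + 5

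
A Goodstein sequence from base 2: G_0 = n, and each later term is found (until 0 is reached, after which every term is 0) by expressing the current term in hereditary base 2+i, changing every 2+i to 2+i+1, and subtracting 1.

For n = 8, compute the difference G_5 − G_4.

(0) 8|_2 = 2^(2 + 1) ↦ 3^(3 + 1)|_3 = 81 ⇒ 80
(1) 80|_3 = 2·3^3 + 2·3^2 + 2·3 + 2 ↦ 2·4^4 + 2·4^2 + 2·4 + 2|_4 = 554 ⇒ 553
(2) 553|_4 = 2·4^4 + 2·4^2 + 2·4 + 1 ↦ 2·5^5 + 2·5^2 + 2·5 + 1|_5 = 6311 ⇒ 6310
(3) 6310|_5 = 2·5^5 + 2·5^2 + 2·5 ↦ 2·6^6 + 2·6^2 + 2·6|_6 = 93396 ⇒ 93395
(4) 93395|_6 = 2·6^6 + 2·6^2 + 6 + 5 ↦ 2·7^7 + 2·7^2 + 7 + 5|_7 = 1647196 ⇒ 1647195

1553800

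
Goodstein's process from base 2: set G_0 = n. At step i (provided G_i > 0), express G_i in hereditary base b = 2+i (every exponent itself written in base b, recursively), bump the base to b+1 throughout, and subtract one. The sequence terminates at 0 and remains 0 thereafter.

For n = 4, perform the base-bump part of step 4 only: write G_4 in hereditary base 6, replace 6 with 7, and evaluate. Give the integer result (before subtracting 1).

110

4 —HB2→ 2^2 —bump→ 3^3 = 27 —(−1)→ 26
26 —HB3→ 2·3^2 + 2·3 + 2 —bump→ 2·4^2 + 2·4 + 2 = 42 —(−1)→ 41
41 —HB4→ 2·4^2 + 2·4 + 1 —bump→ 2·5^2 + 2·5 + 1 = 61 —(−1)→ 60
60 —HB5→ 2·5^2 + 2·5 —bump→ 2·6^2 + 2·6 = 84 —(−1)→ 83
83 —HB6→ 2·6^2 + 6 + 5 —bump→ 2·7^2 + 7 + 5 = 110 —(−1)→ 109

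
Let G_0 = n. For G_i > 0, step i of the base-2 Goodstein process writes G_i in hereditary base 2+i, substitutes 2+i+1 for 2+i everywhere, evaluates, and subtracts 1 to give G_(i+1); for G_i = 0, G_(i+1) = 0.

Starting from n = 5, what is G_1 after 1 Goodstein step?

27

i=0: 5 = 2^2 + 1 (b=2); 2→3: 3^3 + 1 = 28; 28−1 = 27
i=1: 27 = 3^3 (b=3); 3→4: 4^4 = 256; 256−1 = 255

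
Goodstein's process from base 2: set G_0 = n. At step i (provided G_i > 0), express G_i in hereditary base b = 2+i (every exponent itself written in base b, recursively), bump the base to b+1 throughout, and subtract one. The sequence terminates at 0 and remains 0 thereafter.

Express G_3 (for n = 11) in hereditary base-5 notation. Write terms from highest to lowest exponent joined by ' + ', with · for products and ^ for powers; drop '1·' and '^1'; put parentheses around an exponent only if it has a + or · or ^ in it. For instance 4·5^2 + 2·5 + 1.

5^(5 + 1) + 2

G_0 = 11. HB_2(11) = 2^(2 + 1) + 2 + 1. Bump = 85. G_1 = 84.
G_1 = 84. HB_3(84) = 3^(3 + 1) + 3. Bump = 1028. G_2 = 1027.
G_2 = 1027. HB_4(1027) = 4^(4 + 1) + 3. Bump = 15628. G_3 = 15627.
G_3 = 15627. HB_5(15627) = 5^(5 + 1) + 2. Bump = 279938. G_4 = 279937.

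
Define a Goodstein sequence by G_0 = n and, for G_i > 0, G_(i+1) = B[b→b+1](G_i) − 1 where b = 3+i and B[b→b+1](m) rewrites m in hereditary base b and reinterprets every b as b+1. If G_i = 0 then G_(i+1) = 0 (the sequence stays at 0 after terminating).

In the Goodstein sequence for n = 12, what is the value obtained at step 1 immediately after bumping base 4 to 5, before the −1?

step 0: 12 = 3^2 + 3; sub 4 for 3: 4^2 + 4; = 20; G_1 = 20−1 = 19
step 1: 19 = 4^2 + 3; sub 5 for 4: 5^2 + 3; = 28; G_2 = 28−1 = 27

28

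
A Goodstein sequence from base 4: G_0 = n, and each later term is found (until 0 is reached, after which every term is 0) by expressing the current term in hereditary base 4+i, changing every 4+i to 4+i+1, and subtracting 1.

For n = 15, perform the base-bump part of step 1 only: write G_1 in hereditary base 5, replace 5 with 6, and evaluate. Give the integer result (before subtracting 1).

G_0=15  [base 4] 3·4 + 3  →[4↦5]→  3·5 + 3 = 18  −1 ⇒ G_1=17
G_1=17  [base 5] 3·5 + 2  →[5↦6]→  3·6 + 2 = 20  −1 ⇒ G_2=19

20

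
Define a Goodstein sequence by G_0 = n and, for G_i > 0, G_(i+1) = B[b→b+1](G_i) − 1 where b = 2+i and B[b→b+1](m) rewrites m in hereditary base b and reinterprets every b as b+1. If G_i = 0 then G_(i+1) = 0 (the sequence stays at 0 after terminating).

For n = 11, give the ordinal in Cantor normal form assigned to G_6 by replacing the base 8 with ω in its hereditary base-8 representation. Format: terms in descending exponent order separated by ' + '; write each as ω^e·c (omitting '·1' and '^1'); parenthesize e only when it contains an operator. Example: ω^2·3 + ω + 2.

ω^ω·7 + ω^7·7 + ω^6·7 + ω^5·7 + ω^4·7 + ω^3·7 + ω^2·7 + ω·7 + 7

(0) 11|_2 = 2^(2 + 1) + 2 + 1 ↦ 3^(3 + 1) + 3 + 1|_3 = 85 ⇒ 84
(1) 84|_3 = 3^(3 + 1) + 3 ↦ 4^(4 + 1) + 4|_4 = 1028 ⇒ 1027
(2) 1027|_4 = 4^(4 + 1) + 3 ↦ 5^(5 + 1) + 3|_5 = 15628 ⇒ 15627
(3) 15627|_5 = 5^(5 + 1) + 2 ↦ 6^(6 + 1) + 2|_6 = 279938 ⇒ 279937
(4) 279937|_6 = 6^(6 + 1) + 1 ↦ 7^(7 + 1) + 1|_7 = 5764802 ⇒ 5764801
(5) 5764801|_7 = 7^(7 + 1) ↦ 8^(8 + 1)|_8 = 134217728 ⇒ 134217727
(6) 134217727|_8 = 7·8^8 + 7·8^7 + 7·8^6 + 7·8^5 + 7·8^4 + 7·8^3 + 7·8^2 + 7·8 + 7 ↦ 7·9^9 + 7·9^7 + 7·9^6 + 7·9^5 + 7·9^4 + 7·9^3 + 7·9^2 + 7·9 + 7|_9 = 2749609303 ⇒ 2749609302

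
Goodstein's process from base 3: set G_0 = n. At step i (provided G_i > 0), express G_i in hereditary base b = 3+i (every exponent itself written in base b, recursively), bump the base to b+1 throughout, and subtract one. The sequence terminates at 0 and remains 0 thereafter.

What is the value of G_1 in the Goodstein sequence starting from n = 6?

[0] 6 ≡ 2·3 (base 3). Lift 4: 8. −1: 7.
[1] 7 ≡ 4 + 3 (base 4). Lift 5: 8. −1: 7.

7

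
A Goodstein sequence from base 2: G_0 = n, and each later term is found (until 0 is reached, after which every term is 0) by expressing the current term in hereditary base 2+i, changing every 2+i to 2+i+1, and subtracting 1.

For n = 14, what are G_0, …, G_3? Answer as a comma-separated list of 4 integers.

i=0: 14 = 2^(2 + 1) + 2^2 + 2 (b=2); 2→3: 3^(3 + 1) + 3^3 + 3 = 111; 111−1 = 110
i=1: 110 = 3^(3 + 1) + 3^3 + 2 (b=3); 3→4: 4^(4 + 1) + 4^4 + 2 = 1282; 1282−1 = 1281
i=2: 1281 = 4^(4 + 1) + 4^4 + 1 (b=4); 4→5: 5^(5 + 1) + 5^5 + 1 = 18751; 18751−1 = 18750

14, 110, 1281, 18750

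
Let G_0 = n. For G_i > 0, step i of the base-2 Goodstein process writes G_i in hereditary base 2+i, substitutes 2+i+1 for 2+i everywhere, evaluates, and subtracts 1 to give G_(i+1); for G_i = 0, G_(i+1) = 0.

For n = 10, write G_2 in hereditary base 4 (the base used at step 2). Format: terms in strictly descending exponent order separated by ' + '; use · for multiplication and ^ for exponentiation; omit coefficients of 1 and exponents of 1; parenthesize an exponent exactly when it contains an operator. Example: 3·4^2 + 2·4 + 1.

i=0: 10 = 2^(2 + 1) + 2 (b=2); 2→3: 3^(3 + 1) + 3 = 84; 84−1 = 83
i=1: 83 = 3^(3 + 1) + 2 (b=3); 3→4: 4^(4 + 1) + 2 = 1026; 1026−1 = 1025

4^(4 + 1) + 1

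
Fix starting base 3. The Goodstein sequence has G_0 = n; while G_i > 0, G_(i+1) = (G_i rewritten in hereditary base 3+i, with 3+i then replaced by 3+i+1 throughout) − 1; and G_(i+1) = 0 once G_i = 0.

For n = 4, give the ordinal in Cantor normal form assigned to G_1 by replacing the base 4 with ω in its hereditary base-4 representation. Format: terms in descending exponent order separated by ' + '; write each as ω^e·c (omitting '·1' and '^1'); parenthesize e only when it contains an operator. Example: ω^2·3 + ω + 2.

ω

G_0=4  [base 3] 3 + 1  →[3↦4]→  4 + 1 = 5  −1 ⇒ G_1=4
G_1=4  [base 4] 4  →[4↦5]→  5 = 5  −1 ⇒ G_2=4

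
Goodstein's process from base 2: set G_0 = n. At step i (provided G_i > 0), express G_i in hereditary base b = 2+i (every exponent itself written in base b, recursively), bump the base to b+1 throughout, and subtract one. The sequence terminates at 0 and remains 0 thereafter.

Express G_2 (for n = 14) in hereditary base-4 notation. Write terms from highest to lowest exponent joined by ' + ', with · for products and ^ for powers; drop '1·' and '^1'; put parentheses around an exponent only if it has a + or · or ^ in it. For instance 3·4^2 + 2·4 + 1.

i=0: 14 = 2^(2 + 1) + 2^2 + 2 (b=2); 2→3: 3^(3 + 1) + 3^3 + 3 = 111; 111−1 = 110
i=1: 110 = 3^(3 + 1) + 3^3 + 2 (b=3); 3→4: 4^(4 + 1) + 4^4 + 2 = 1282; 1282−1 = 1281
i=2: 1281 = 4^(4 + 1) + 4^4 + 1 (b=4); 4→5: 5^(5 + 1) + 5^5 + 1 = 18751; 18751−1 = 18750

4^(4 + 1) + 4^4 + 1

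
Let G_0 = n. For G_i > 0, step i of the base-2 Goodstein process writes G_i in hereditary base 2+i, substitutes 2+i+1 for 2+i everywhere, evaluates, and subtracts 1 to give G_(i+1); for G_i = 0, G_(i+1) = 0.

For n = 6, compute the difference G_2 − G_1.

step 0: 6 = 2^2 + 2; sub 3 for 2: 3^3 + 3; = 30; G_1 = 30−1 = 29
step 1: 29 = 3^3 + 2; sub 4 for 3: 4^4 + 2; = 258; G_2 = 258−1 = 257

228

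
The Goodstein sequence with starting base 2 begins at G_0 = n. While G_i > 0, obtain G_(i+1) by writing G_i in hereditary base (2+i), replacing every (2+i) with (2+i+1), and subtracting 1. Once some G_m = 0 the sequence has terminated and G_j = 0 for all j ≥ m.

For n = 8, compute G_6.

33554571

i=0: 8 = 2^(2 + 1) (b=2); 2→3: 3^(3 + 1) = 81; 81−1 = 80
i=1: 80 = 2·3^3 + 2·3^2 + 2·3 + 2 (b=3); 3→4: 2·4^4 + 2·4^2 + 2·4 + 2 = 554; 554−1 = 553
i=2: 553 = 2·4^4 + 2·4^2 + 2·4 + 1 (b=4); 4→5: 2·5^5 + 2·5^2 + 2·5 + 1 = 6311; 6311−1 = 6310
i=3: 6310 = 2·5^5 + 2·5^2 + 2·5 (b=5); 5→6: 2·6^6 + 2·6^2 + 2·6 = 93396; 93396−1 = 93395
i=4: 93395 = 2·6^6 + 2·6^2 + 6 + 5 (b=6); 6→7: 2·7^7 + 2·7^2 + 7 + 5 = 1647196; 1647196−1 = 1647195
i=5: 1647195 = 2·7^7 + 2·7^2 + 7 + 4 (b=7); 7→8: 2·8^8 + 2·8^2 + 8 + 4 = 33554572; 33554572−1 = 33554571
i=6: 33554571 = 2·8^8 + 2·8^2 + 8 + 3 (b=8); 8→9: 2·9^9 + 2·9^2 + 9 + 3 = 774841152; 774841152−1 = 774841151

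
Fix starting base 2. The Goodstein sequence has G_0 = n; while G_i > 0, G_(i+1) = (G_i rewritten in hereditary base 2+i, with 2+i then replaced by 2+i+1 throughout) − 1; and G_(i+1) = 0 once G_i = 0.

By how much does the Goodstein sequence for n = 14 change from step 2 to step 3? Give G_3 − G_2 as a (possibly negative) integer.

i=0: 14 = 2^(2 + 1) + 2^2 + 2 (b=2); 2→3: 3^(3 + 1) + 3^3 + 3 = 111; 111−1 = 110
i=1: 110 = 3^(3 + 1) + 3^3 + 2 (b=3); 3→4: 4^(4 + 1) + 4^4 + 2 = 1282; 1282−1 = 1281
i=2: 1281 = 4^(4 + 1) + 4^4 + 1 (b=4); 4→5: 5^(5 + 1) + 5^5 + 1 = 18751; 18751−1 = 18750

17469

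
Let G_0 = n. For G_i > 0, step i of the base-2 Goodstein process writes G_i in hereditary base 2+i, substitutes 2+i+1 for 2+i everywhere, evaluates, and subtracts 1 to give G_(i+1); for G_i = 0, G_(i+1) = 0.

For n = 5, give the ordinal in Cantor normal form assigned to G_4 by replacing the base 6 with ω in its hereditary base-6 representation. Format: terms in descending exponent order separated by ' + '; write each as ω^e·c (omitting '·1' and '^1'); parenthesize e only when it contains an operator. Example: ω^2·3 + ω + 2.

ω^3·3 + ω^2·3 + ω·3 + 1

base 2: 5 = 2^2 + 1; at 3: 3^3 + 1 = 28; next = 27
base 3: 27 = 3^3; at 4: 4^4 = 256; next = 255
base 4: 255 = 3·4^3 + 3·4^2 + 3·4 + 3; at 5: 3·5^3 + 3·5^2 + 3·5 + 3 = 468; next = 467
base 5: 467 = 3·5^3 + 3·5^2 + 3·5 + 2; at 6: 3·6^3 + 3·6^2 + 3·6 + 2 = 776; next = 775
base 6: 775 = 3·6^3 + 3·6^2 + 3·6 + 1; at 7: 3·7^3 + 3·7^2 + 3·7 + 1 = 1198; next = 1197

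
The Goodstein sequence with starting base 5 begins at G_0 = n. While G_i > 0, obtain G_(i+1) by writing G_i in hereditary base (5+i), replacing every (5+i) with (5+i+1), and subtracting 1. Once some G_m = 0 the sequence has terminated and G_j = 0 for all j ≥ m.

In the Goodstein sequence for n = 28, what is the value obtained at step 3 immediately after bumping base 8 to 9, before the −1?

28 —HB5→ 5^2 + 3 —bump→ 6^2 + 3 = 39 —(−1)→ 38
38 —HB6→ 6^2 + 2 —bump→ 7^2 + 2 = 51 —(−1)→ 50
50 —HB7→ 7^2 + 1 —bump→ 8^2 + 1 = 65 —(−1)→ 64
64 —HB8→ 8^2 —bump→ 9^2 = 81 —(−1)→ 80

81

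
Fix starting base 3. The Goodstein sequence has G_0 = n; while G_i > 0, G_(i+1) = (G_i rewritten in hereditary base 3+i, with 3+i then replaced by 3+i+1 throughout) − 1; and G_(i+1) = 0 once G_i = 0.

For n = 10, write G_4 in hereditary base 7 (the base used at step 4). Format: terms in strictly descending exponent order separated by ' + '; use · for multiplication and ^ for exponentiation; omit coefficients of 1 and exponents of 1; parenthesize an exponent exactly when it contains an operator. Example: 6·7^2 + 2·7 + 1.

4·7 + 2

[0] 10 ≡ 3^2 + 1 (base 3). Lift 4: 17. −1: 16.
[1] 16 ≡ 4^2 (base 4). Lift 5: 25. −1: 24.
[2] 24 ≡ 4·5 + 4 (base 5). Lift 6: 28. −1: 27.
[3] 27 ≡ 4·6 + 3 (base 6). Lift 7: 31. −1: 30.
[4] 30 ≡ 4·7 + 2 (base 7). Lift 8: 34. −1: 33.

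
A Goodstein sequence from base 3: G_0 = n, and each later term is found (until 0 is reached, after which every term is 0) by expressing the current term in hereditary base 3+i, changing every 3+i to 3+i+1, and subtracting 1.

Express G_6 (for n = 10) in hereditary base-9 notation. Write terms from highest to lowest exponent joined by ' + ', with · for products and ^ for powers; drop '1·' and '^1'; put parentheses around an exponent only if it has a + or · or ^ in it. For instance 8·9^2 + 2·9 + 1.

G_0=10  [base 3] 3^2 + 1  →[3↦4]→  4^2 + 1 = 17  −1 ⇒ G_1=16
G_1=16  [base 4] 4^2  →[4↦5]→  5^2 = 25  −1 ⇒ G_2=24
G_2=24  [base 5] 4·5 + 4  →[5↦6]→  4·6 + 4 = 28  −1 ⇒ G_3=27
G_3=27  [base 6] 4·6 + 3  →[6↦7]→  4·7 + 3 = 31  −1 ⇒ G_4=30
G_4=30  [base 7] 4·7 + 2  →[7↦8]→  4·8 + 2 = 34  −1 ⇒ G_5=33
G_5=33  [base 8] 4·8 + 1  →[8↦9]→  4·9 + 1 = 37  −1 ⇒ G_6=36

4·9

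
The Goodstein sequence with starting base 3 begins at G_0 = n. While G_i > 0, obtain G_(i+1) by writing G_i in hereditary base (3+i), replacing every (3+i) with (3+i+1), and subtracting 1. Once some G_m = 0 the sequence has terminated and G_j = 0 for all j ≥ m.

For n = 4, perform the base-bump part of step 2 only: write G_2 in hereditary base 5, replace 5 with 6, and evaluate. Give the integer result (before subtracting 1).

base 3: 4 = 3 + 1; at 4: 4 + 1 = 5; next = 4
base 4: 4 = 4; at 5: 5 = 5; next = 4
base 5: 4 = 4; at 6: 4 = 4; next = 3

4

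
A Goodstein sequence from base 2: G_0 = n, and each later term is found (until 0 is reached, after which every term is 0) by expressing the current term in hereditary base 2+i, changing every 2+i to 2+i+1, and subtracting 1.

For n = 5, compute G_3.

i=0: 5 = 2^2 + 1 (b=2); 2→3: 3^3 + 1 = 28; 28−1 = 27
i=1: 27 = 3^3 (b=3); 3→4: 4^4 = 256; 256−1 = 255
i=2: 255 = 3·4^3 + 3·4^2 + 3·4 + 3 (b=4); 4→5: 3·5^3 + 3·5^2 + 3·5 + 3 = 468; 468−1 = 467
i=3: 467 = 3·5^3 + 3·5^2 + 3·5 + 2 (b=5); 5→6: 3·6^3 + 3·6^2 + 3·6 + 2 = 776; 776−1 = 775

467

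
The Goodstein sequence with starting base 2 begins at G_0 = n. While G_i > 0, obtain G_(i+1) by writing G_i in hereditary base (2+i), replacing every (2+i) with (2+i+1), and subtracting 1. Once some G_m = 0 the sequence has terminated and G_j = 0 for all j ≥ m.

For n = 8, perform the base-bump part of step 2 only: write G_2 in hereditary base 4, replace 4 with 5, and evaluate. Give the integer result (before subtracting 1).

6311

step 0: 8 = 2^(2 + 1); sub 3 for 2: 3^(3 + 1); = 81; G_1 = 81−1 = 80
step 1: 80 = 2·3^3 + 2·3^2 + 2·3 + 2; sub 4 for 3: 2·4^4 + 2·4^2 + 2·4 + 2; = 554; G_2 = 554−1 = 553
step 2: 553 = 2·4^4 + 2·4^2 + 2·4 + 1; sub 5 for 4: 2·5^5 + 2·5^2 + 2·5 + 1; = 6311; G_3 = 6311−1 = 6310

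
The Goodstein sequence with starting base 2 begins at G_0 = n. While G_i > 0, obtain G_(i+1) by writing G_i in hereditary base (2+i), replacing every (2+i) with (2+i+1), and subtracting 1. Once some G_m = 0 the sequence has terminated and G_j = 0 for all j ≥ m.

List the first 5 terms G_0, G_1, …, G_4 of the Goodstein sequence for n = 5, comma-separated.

[0] 5 ≡ 2^2 + 1 (base 2). Lift 3: 28. −1: 27.
[1] 27 ≡ 3^3 (base 3). Lift 4: 256. −1: 255.
[2] 255 ≡ 3·4^3 + 3·4^2 + 3·4 + 3 (base 4). Lift 5: 468. −1: 467.
[3] 467 ≡ 3·5^3 + 3·5^2 + 3·5 + 2 (base 5). Lift 6: 776. −1: 775.

5, 27, 255, 467, 775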